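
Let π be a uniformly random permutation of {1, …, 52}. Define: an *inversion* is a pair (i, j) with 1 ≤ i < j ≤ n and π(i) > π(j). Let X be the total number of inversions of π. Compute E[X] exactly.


Write X = Σ X_I over the C(52, 2) = 1326 pairs i < j, with X_I the indicator of one inversion.
There are 1326 indicators.
For each fixed pair i < j, the values π(i) and π(j) are two distinct elements of {1, …, 52} in uniformly random order; by symmetry P[π(i) > π(j)] = 1/2.
By linearity: E[X] = 1326 · (1/2) = C(52, 2) · (1/2) = 1326/2 = 663 ≈ 663.00000.

E[X] = 663 = 663.00000.


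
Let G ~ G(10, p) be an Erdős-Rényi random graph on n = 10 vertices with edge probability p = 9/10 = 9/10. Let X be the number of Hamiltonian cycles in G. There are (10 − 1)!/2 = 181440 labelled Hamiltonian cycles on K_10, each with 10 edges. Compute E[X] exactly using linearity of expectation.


K_10 has (10 − 1)!/2 = 181440 labelled Hamiltonian cycles.
For each such Hamiltonian cycle H, let X_H = 1 if all 10 edges of H are present in G. Then P[X_H = 1] = p^{10} = (9/10)^{10} = 3486784401/10000000000.
Summing the indicators: E[X] = Σ_H E[X_H] = 181440 · p^{10} = 181440 · 3486784401/10000000000 = 1977006755367/31250000.
Numerically: E[X] ≈ 6.326e+04.

E[X] = 181440 · (9/10)^{10} = 1977006755367/31250000 ≈ 6.326e+04.


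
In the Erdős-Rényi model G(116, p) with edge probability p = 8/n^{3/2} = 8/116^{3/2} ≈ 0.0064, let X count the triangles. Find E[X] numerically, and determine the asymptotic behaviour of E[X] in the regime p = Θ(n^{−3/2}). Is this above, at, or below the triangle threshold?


Number of potential triangles: C(116, 3) = 253460.
Each occurs with probability p³ ≈ (0.0064)³ ≈ 2.62548e-07.
By linearity: E[X] = C(116, 3)·p³ ≈ 253460 · 2.62548e-07 ≈ 0.067.
Since α = 3/2 > 1, p = c/n^{3/2} = o(1/n) is below the triangle threshold p ~ 1/n. Asymptotically E[X] ~ (c³/6)·n^{3(1−α)} = (8³/6)·n^{-1.5} → 0, so by Markov's inequality G has no triangles w.h.p.

E[X] ≈ 0.067; in regime p = Θ(1/n^{3/2}) E[X] tends to 0 (below the triangle threshold p ~ 1/n).


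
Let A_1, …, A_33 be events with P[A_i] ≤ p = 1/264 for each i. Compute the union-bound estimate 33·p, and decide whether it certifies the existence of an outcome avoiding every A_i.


Union bound: P[∪_{i=1}^{33} A_i] ≤ Σ_i P[A_i] ≤ 33·p = 33·(1/264) = 1/8.
Numerically: 1/8 ≈ 0.125.
Is 1/8 < 1? YES.
Since P[∪ A_i] ≤ 1/8 < 1, the complement has P[∩ A_i^c] ≥ 1 − 1/8 = 7/8 > 0, so some outcome avoids every A_i.

33·p = 1/8 ≈ 0.125; existence CERTIFIED by the union bound.


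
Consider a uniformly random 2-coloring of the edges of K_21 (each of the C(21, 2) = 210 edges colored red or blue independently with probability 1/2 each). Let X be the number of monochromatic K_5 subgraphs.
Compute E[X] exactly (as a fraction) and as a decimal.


Let X = Σ_S X_S over the C(21, 5) = 20349 subsets S of size 5, where X_S = 1 if the K_5 on S is monochromatic.
For a fixed S, the K_5 on S has C(5, 2) = 10 edges. P[all 10 edges red] = (1/2)^10, and likewise for blue, so P[monochromatic] = 2·(1/2)^10 = 2^{1 − 10} = 1/512.
By linearity: E[X] = C(21, 5) · 2^{1 − 10} = 20349 · 1/512 = 20349/512.
Numerically: E[X] ≈ 39.7441.

E[X] = C(21,5)·2^(1−C(5,2)) = 20349/512 ≈ 39.7441.


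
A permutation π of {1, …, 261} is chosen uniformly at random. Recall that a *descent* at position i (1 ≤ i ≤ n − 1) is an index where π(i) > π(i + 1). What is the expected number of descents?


Write X = Σ X_I over i = 1, …, 260, with X_I the indicator of one descent.
There are 260 indicators.
For each fixed i, the pair (π(i), π(i+1)) is a uniformly random ordered pair of distinct values from {1, …, 261}; by symmetry P[π(i) > π(i+1)] = 1/2.
By linearity: E[X] = 260 · (1/2) = (261 − 1) · (1/2) = 130 ≈ 130.000.

E[X] = 130 = 130.000.


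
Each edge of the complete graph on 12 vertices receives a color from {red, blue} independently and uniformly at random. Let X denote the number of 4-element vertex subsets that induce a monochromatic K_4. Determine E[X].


Let X = Σ_S X_S over the C(12, 4) = 495 subsets S of size 4, where X_S = 1 if the K_4 on S is monochromatic.
For a fixed S, the K_4 on S has C(4, 2) = 6 edges. P[all 6 edges red] = (1/2)^6, and likewise for blue, so P[monochromatic] = 2·(1/2)^6 = 2^{1 − 6} = 1/32.
By linearity of expectation: E[X] = C(12, 4) · 2^{1 − 6} = 495 · 1/32 = 495/32.
Numerically: E[X] ≈ 15.46875.

E[X] = C(12,4)·2^(1−C(4,2)) = 495/32 ≈ 15.46875.


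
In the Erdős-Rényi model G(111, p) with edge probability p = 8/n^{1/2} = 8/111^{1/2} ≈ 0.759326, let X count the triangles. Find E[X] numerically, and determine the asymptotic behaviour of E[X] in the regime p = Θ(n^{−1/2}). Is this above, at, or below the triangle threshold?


Number of potential triangles: C(111, 3) = 221815.
Each occurs with probability p³ ≈ (0.759326)³ ≈ 4.37809814e-01.
By linearity: E[X] = C(111, 3)·p³ ≈ 221815 · 4.37809814e-01 ≈ 97112.783949.
Since α = 1/2 < 1, p = c/n^{1/2} ≫ 1/n is above the triangle threshold p ~ 1/n. Asymptotically E[X] ~ (c³/6)·n^{3(1−α)} = (8³/6)·n^{1.5} → ∞; triangles are abundant w.h.p.

E[X] ≈ 97112.783949; in regime p = Θ(1/n^{1/2}) E[X] diverges (above the triangle threshold p ~ 1/n).


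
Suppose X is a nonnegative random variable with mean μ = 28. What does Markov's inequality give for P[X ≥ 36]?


μ = E[X] = 28, a = 36.
Markov: P[X ≥ 36] ≤ μ/a = (28)/36 = 7/9.
Numerically: ≈ 0.77778.
(Since a = 36 > μ = 28.00000, the bound 7/9 is < 1 and informative.)

P[X ≥ 36] ≤ 7/9 ≈ 0.77778.


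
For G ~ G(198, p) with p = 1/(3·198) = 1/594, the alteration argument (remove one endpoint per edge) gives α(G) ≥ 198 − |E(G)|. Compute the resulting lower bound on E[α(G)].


E[|E(G)|] = C(198, 2)·p = 19503 · (1/594) = 197/6.
E[α(G)] ≥ n − E[|E(G)|] = 198 − 197/6 = 991/6.
Numerically: ≈ 165.167.
(This is only a lower bound; the true E[α(G)] may be larger.)

E[α(G)] ≥ 991/6 ≈ 165.167.


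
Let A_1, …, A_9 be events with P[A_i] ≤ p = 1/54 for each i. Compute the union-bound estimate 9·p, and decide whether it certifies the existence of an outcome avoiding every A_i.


Union bound: P[∪_{i=1}^{9} A_i] ≤ Σ_i P[A_i] ≤ 9·p = 9·(1/54) = 1/6.
Numerically: 1/6 ≈ 0.167.
Is 1/6 < 1? YES.
Since P[∪ A_i] ≤ 1/6 < 1, the complement has P[∩ A_i^c] ≥ 1 − 1/6 = 5/6 > 0, so some outcome avoids every A_i.

9·p = 1/6 ≈ 0.167; existence CERTIFIED by the union bound.


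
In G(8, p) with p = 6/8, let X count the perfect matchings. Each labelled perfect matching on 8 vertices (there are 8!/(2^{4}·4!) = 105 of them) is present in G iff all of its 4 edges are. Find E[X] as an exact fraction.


K_8 has 8!/(2^{4}·4!) = 105 labelled perfect matchings.
For each such perfect matching H, let X_H = 1 if all 4 edges of H are present in G. Then P[X_H = 1] = p^{4} = (3/4)^{4} = 81/256.
By linearity: E[X] = Σ_H E[X_H] = 105 · p^{4} = 105 · 81/256 = 8505/256.
Numerically: E[X] ≈ 33.223.

E[X] = 105 · (3/4)^{4} = 8505/256 ≈ 33.223.


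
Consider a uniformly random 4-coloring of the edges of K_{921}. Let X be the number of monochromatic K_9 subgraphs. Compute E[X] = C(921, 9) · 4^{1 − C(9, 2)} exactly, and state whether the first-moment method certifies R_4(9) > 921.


E[X] = C(921, 9) · 4^{1 − 36} = 1263413444025789313455 · 4^{−35} = 1263413444025789313455/1180591620717411303424.
As a reduced fraction: E[X] = 1263413444025789313455/1180591620717411303424 ≈ 1.070153.
Is E[X] < 1? NO.
Since E[X] ≥ 1, the first-moment bound is inconclusive at n = 921; it does NOT by itself certify R_4(9) > 921.

E[X] = 1263413444025789313455/1180591620717411303424 ≈ 1.070153; E[X] ≥ 1; first-moment method inconclusive here.


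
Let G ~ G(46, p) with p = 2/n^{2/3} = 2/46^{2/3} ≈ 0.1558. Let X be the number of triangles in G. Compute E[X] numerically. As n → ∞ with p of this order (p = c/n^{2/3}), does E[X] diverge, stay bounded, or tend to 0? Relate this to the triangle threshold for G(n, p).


Number of potential triangles: C(46, 3) = 15180.
Each occurs with probability p³ ≈ (0.1558)³ ≈ 3.780718e-03.
By linearity: E[X] = C(46, 3)·p³ ≈ 15180 · 3.780718e-03 ≈ 57.3913.
Since α = 2/3 < 1, p = c/n^{2/3} ≫ 1/n is above the triangle threshold p ~ 1/n. Asymptotically E[X] ~ (c³/6)·n^{3(1−α)} = (2³/6)·n^{1} → ∞; triangles are abundant w.h.p.

E[X] ≈ 57.3913; in regime p = Θ(1/n^{2/3}) E[X] diverges (above the triangle threshold p ~ 1/n).


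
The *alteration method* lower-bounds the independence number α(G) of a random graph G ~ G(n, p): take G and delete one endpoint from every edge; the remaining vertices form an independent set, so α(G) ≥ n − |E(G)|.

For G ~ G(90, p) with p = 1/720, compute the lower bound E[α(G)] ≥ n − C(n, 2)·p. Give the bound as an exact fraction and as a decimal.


E[|E(G)|] = C(90, 2)·p = 4005 · (1/720) = 89/16.
E[α(G)] ≥ n − E[|E(G)|] = 90 − 89/16 = 1351/16.
Numerically: ≈ 84.4375.
(This is only a lower bound; the true E[α(G)] may be larger.)

E[α(G)] ≥ 1351/16 ≈ 84.4375.


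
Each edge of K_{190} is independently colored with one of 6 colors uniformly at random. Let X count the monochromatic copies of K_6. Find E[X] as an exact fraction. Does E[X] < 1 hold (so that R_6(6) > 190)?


E[X] = C(190, 6) · 6^{1 − 15} = 60334683255 · 6^{−14} = 60334683255/78364164096.
As a reduced fraction: E[X] = 6703853695/8707129344 ≈ 0.769927.
Is E[X] < 1? YES.
Since E[X] < 1, there exists a 6-coloring of K_{190} with no monochromatic K_6; hence R_6(6) > 190.

E[X] = 6703853695/8707129344 ≈ 0.769927; E[X] < 1, so R_6(6) > 190.


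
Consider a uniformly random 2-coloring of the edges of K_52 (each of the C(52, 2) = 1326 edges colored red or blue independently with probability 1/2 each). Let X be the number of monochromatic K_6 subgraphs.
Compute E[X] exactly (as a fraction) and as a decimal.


Let X = Σ_S X_S over the C(52, 6) = 20358520 subsets S of size 6, where X_S = 1 if the K_6 on S is monochromatic.
For a fixed S, the K_6 on S has C(6, 2) = 15 edges. P[all 15 edges red] = (1/2)^15, and likewise for blue, so P[monochromatic] = 2·(1/2)^15 = 2^{1 − 15} = 1/16384.
By linearity: E[X] = C(52, 6) · 2^{1 − 15} = 20358520 · 1/16384 = 2544815/2048.
Numerically: E[X] ≈ 1242.585.

E[X] = C(52,6)·2^(1−C(6,2)) = 2544815/2048 ≈ 1242.585.


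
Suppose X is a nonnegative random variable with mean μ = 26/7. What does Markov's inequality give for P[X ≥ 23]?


μ = E[X] = 26/7, a = 23.
Markov: P[X ≥ 23] ≤ μ/a = (26/7)/23 = 26/161.
Numerically: ≈ 0.161491.
(Since a = 23 > μ = 3.714286, the bound 26/161 is < 1 and informative.)

P[X ≥ 23] ≤ 26/161 ≈ 0.161491.


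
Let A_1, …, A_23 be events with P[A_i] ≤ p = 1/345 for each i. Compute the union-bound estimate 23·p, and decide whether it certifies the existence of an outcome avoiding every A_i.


Union bound: P[∪_{i=1}^{23} A_i] ≤ Σ_i P[A_i] ≤ 23·p = 23·(1/345) = 1/15.
Numerically: 1/15 ≈ 0.06667.
Is 1/15 < 1? YES.
Since P[∪ A_i] ≤ 1/15 < 1, the complement has P[∩ A_i^c] ≥ 1 − 1/15 = 14/15 > 0, so some outcome avoids every A_i.

23·p = 1/15 ≈ 0.06667; existence CERTIFIED by the union bound.


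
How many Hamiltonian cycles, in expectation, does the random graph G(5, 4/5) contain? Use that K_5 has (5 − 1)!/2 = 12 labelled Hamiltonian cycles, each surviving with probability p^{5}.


K_5 has (5 − 1)!/2 = 12 labelled Hamiltonian cycles.
For each such Hamiltonian cycle H, let X_H = 1 if all 5 edges of H are present in G. Then P[X_H = 1] = p^{5} = (4/5)^{5} = 1024/3125.
Summing the indicators: E[X] = Σ_H E[X_H] = 12 · p^{5} = 12 · 1024/3125 = 12288/3125.
Numerically: E[X] ≈ 3.9322.

E[X] = 12 · (4/5)^{5} = 12288/3125 ≈ 3.9322.


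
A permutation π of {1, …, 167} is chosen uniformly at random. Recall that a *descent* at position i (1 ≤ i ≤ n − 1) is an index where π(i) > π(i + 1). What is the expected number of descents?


Write X = Σ X_I over i = 1, …, 166, with X_I the indicator of one descent.
There are 166 indicators.
For each fixed i, the pair (π(i), π(i+1)) is a uniformly random ordered pair of distinct values from {1, …, 167}; by symmetry P[π(i) > π(i+1)] = 1/2.
By linearity: E[X] = 166 · (1/2) = (167 − 1) · (1/2) = 83 ≈ 83.000000.

E[X] = 83 = 83.000000.


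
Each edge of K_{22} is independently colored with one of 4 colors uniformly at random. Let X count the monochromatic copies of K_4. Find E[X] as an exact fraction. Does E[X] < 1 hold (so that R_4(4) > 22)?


E[X] = C(22, 4) · 4^{1 − 6} = 7315 · 4^{−5} = 7315/1024.
As a reduced fraction: E[X] = 7315/1024 ≈ 7.143555.
Is E[X] < 1? NO.
Since E[X] ≥ 1, the first-moment bound is inconclusive at n = 22; it does NOT by itself certify R_4(4) > 22.

E[X] = 7315/1024 ≈ 7.143555; E[X] ≥ 1; first-moment method inconclusive here.


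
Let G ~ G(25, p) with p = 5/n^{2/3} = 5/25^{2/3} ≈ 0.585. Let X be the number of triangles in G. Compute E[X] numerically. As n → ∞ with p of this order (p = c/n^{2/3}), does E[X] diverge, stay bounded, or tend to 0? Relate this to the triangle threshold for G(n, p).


Number of potential triangles: C(25, 3) = 2300.
Each occurs with probability p³ ≈ (0.585)³ ≈ 2.00000e-01.
By linearity: E[X] = C(25, 3)·p³ ≈ 2300 · 2.00000e-01 ≈ 460.000.
Since α = 2/3 < 1, p = c/n^{2/3} ≫ 1/n is above the triangle threshold p ~ 1/n. Asymptotically E[X] ~ (c³/6)·n^{3(1−α)} = (5³/6)·n^{1} → ∞; triangles are abundant w.h.p.

E[X] ≈ 460.000; in regime p = Θ(1/n^{2/3}) E[X] diverges (above the triangle threshold p ~ 1/n).


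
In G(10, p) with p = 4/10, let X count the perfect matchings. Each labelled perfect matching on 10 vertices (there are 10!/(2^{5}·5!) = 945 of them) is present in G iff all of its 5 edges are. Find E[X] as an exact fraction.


K_10 has 10!/(2^{5}·5!) = 945 labelled perfect matchings.
For each such perfect matching H, let X_H = 1 if all 5 edges of H are present in G. Then P[X_H = 1] = p^{5} = (2/5)^{5} = 32/3125.
By linearity of expectation: E[X] = Σ_H E[X_H] = 945 · p^{5} = 945 · 32/3125 = 6048/625.
Numerically: E[X] ≈ 9.6768.

E[X] = 945 · (2/5)^{5} = 6048/625 ≈ 9.6768.


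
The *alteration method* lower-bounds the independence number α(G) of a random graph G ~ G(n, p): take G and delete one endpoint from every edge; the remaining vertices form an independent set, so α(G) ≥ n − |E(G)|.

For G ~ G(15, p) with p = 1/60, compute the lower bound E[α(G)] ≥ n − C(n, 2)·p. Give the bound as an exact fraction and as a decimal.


E[|E(G)|] = C(15, 2)·p = 105 · (1/60) = 7/4.
E[α(G)] ≥ n − E[|E(G)|] = 15 − 7/4 = 53/4.
Numerically: ≈ 13.2500.
(This is only a lower bound; the true E[α(G)] may be larger.)

E[α(G)] ≥ 53/4 ≈ 13.2500.


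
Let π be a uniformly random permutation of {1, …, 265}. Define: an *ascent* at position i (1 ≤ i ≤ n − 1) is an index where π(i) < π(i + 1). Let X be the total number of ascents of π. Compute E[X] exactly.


Write X = Σ X_I over i = 1, …, 264, with X_I the indicator of one ascent.
There are 264 indicators.
For each fixed i, the pair (π(i), π(i+1)) is a uniformly random ordered pair of distinct values from {1, …, 265}; by symmetry P[π(i) < π(i+1)] = 1/2.
By linearity: E[X] = 264 · (1/2) = (265 − 1) · (1/2) = 132 ≈ 132.0000.

E[X] = 132 = 132.0000.


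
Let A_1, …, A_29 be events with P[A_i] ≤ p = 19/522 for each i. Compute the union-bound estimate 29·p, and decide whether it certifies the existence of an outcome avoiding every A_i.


Union bound: P[∪_{i=1}^{29} A_i] ≤ Σ_i P[A_i] ≤ 29·p = 29·(19/522) = 19/18.
Numerically: 19/18 ≈ 1.055556.
Is 19/18 < 1? NO.
Since the bound 19/18 is ≥ 1, the union bound is uninformative here; it does NOT by itself certify existence.

29·p = 19/18 ≈ 1.055556; existence NOT certified by the union bound.


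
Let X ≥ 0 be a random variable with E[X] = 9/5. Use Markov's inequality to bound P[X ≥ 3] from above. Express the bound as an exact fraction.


μ = E[X] = 9/5, a = 3.
Markov: P[X ≥ 3] ≤ μ/a = (9/5)/3 = 3/5.
Numerically: ≈ 0.60000.
(Since a = 3 > μ = 1.80000, the bound 3/5 is < 1 and informative.)

P[X ≥ 3] ≤ 3/5 ≈ 0.60000.


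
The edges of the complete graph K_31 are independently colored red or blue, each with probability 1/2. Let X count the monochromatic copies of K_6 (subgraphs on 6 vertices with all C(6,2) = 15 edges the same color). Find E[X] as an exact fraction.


Let X = Σ_S X_S over the C(31, 6) = 736281 subsets S of size 6, where X_S = 1 if the K_6 on S is monochromatic.
For a fixed S, the K_6 on S has C(6, 2) = 15 edges. P[all 15 edges red] = (1/2)^15, and likewise for blue, so P[monochromatic] = 2·(1/2)^15 = 2^{1 − 15} = 1/16384.
By linearity: E[X] = C(31, 6) · 2^{1 − 15} = 736281 · 1/16384 = 736281/16384.
Numerically: E[X] ≈ 44.93903.

E[X] = C(31,6)·2^(1−C(6,2)) = 736281/16384 ≈ 44.93903.


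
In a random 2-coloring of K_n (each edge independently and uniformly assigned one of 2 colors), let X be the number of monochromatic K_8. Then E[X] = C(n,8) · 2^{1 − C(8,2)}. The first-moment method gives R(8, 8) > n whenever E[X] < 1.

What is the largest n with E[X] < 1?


We need C(n, 8) · 2^{1 − 28} < 1, i.e. C(n, 8) < 2^{28 − 1} = 134217728.
Check values of n near the boundary:
  n = 36: C(36, 8) = 30260340; 30260340 < 134217728? YES
  n = 37: C(37, 8) = 38608020; 38608020 < 134217728? YES
  n = 38: C(38, 8) = 48903492; 48903492 < 134217728? YES
  n = 39: C(39, 8) = 61523748; 61523748 < 134217728? YES
  n = 40: C(40, 8) = 76904685; 76904685 < 134217728? YES
  n = 41: C(41, 8) = 95548245; 95548245 < 134217728? YES
  n = 42: C(42, 8) = 118030185; 118030185 < 134217728? YES
  n = 43: C(43, 8) = 145008513; 145008513 < 134217728? NO
  n = 44: C(44, 8) = 177232627; 177232627 < 134217728? NO
The largest n with C(n, 8) < 134217728 is n = 42 (where E[X] = 118030185/134217728 ≈ 0.879393). Hence R(8, 8) > 42, i.e. R(8, 8) ≥ 43.

Largest n = 42; hence R(8, 8) > 42.


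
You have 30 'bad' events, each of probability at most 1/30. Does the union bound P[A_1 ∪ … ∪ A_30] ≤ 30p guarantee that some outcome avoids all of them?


Union bound: P[∪_{i=1}^{30} A_i] ≤ Σ_i P[A_i] ≤ 30·p = 30·(1/30) = 1.
Numerically: 1 ≈ 1.000.
Is 1 < 1? NO.
Since the bound 1 is ≥ 1, the union bound is uninformative here; it does NOT by itself certify existence.

30·p = 1 ≈ 1.000; existence NOT certified by the union bound.


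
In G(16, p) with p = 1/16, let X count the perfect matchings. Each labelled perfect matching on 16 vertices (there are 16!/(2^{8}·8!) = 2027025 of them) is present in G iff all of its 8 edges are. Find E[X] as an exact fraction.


K_16 has 16!/(2^{8}·8!) = 2027025 labelled perfect matchings.
For each such perfect matching H, let X_H = 1 if all 8 edges of H are present in G. Then P[X_H = 1] = p^{8} = (1/16)^{8} = 1/4294967296.
By linearity of expectation: E[X] = Σ_H E[X_H] = 2027025 · p^{8} = 2027025 · 1/4294967296 = 2027025/4294967296.
Numerically: E[X] ≈ 0.000472.

E[X] = 2027025 · (1/16)^{8} = 2027025/4294967296 ≈ 0.000472.


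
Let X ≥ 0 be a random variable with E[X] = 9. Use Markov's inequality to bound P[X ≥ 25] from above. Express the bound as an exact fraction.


μ = E[X] = 9, a = 25.
Markov: P[X ≥ 25] ≤ μ/a = (9)/25 = 9/25.
Numerically: ≈ 0.360.
(Since a = 25 > μ = 9.000, the bound 9/25 is < 1 and informative.)

P[X ≥ 25] ≤ 9/25 ≈ 0.360.


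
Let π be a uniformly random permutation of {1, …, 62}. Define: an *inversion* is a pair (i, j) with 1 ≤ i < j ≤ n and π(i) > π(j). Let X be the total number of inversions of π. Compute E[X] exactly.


Write X = Σ X_I over the C(62, 2) = 1891 pairs i < j, with X_I the indicator of one inversion.
There are 1891 indicators.
For each fixed pair i < j, the values π(i) and π(j) are two distinct elements of {1, …, 62} in uniformly random order; by symmetry P[π(i) > π(j)] = 1/2.
By linearity: E[X] = 1891 · (1/2) = C(62, 2) · (1/2) = 1891/2 = 1891/2 ≈ 945.500000.

E[X] = 1891/2 = 945.500000.


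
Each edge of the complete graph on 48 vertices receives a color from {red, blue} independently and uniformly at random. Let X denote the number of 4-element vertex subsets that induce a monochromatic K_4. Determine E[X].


Let X = Σ_S X_S over the C(48, 4) = 194580 subsets S of size 4, where X_S = 1 if the K_4 on S is monochromatic.
For a fixed S, the K_4 on S has C(4, 2) = 6 edges. P[all 6 edges red] = (1/2)^6, and likewise for blue, so P[monochromatic] = 2·(1/2)^6 = 2^{1 − 6} = 1/32.
Summing: E[X] = C(48, 4) · 2^{1 − 6} = 194580 · 1/32 = 48645/8.
Numerically: E[X] ≈ 6080.625.

E[X] = C(48,4)·2^(1−C(4,2)) = 48645/8 ≈ 6080.625.


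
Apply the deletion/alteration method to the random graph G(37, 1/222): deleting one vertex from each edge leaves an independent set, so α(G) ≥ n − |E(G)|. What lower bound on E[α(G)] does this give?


E[|E(G)|] = C(37, 2)·p = 666 · (1/222) = 3.
E[α(G)] ≥ n − E[|E(G)|] = 37 − 3 = 34.
Numerically: ≈ 34.000.
(This is only a lower bound; the true E[α(G)] may be larger.)

E[α(G)] ≥ 34 ≈ 34.000.


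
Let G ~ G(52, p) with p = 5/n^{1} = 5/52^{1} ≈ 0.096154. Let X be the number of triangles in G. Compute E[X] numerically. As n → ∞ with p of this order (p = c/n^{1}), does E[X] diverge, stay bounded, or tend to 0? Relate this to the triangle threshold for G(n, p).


Number of potential triangles: C(52, 3) = 22100.
Each occurs with probability p³ ≈ (0.096154)³ ≈ 8.8899636e-04.
By linearity: E[X] = C(52, 3)·p³ ≈ 22100 · 8.8899636e-04 ≈ 19.64682.
Here α = 1, so p = 5/n is exactly at the triangle threshold p ~ 1/n. Asymptotically E[X] → c³/6 = 5³/6 = 125/6 ≈ 20.83333, a bounded constant. In this regime the triangle count is asymptotically Poisson(c³/6).

E[X] ≈ 19.64682; in regime p = Θ(1/n^{1}) E[X] stays bounded (at the triangle threshold p ~ 1/n).


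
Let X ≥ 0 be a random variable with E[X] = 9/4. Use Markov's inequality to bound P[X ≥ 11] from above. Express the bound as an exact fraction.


μ = E[X] = 9/4, a = 11.
Markov: P[X ≥ 11] ≤ μ/a = (9/4)/11 = 9/44.
Numerically: ≈ 0.2045.
(Since a = 11 > μ = 2.2500, the bound 9/44 is < 1 and informative.)

P[X ≥ 11] ≤ 9/44 ≈ 0.2045.


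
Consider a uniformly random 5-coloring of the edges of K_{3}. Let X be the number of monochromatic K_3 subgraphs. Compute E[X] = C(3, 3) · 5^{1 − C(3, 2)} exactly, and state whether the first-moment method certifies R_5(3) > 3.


E[X] = C(3, 3) · 5^{1 − 3} = 1 · 5^{−2} = 1/25.
As a reduced fraction: E[X] = 1/25 ≈ 0.04000.
Is E[X] < 1? YES.
Since E[X] < 1, there exists a 5-coloring of K_{3} with no monochromatic K_3; hence R_5(3) > 3.

E[X] = 1/25 ≈ 0.04000; E[X] < 1, so R_5(3) > 3.


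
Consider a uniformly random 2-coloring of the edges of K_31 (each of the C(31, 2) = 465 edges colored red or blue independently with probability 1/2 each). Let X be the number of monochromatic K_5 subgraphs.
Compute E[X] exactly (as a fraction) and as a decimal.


Let X = Σ_S X_S over the C(31, 5) = 169911 subsets S of size 5, where X_S = 1 if the K_5 on S is monochromatic.
For a fixed S, the K_5 on S has C(5, 2) = 10 edges. P[all 10 edges red] = (1/2)^10, and likewise for blue, so P[monochromatic] = 2·(1/2)^10 = 2^{1 − 10} = 1/512.
By linearity: E[X] = C(31, 5) · 2^{1 − 10} = 169911 · 1/512 = 169911/512.
Numerically: E[X] ≈ 331.857422.

E[X] = C(31,5)·2^(1−C(5,2)) = 169911/512 ≈ 331.857422.


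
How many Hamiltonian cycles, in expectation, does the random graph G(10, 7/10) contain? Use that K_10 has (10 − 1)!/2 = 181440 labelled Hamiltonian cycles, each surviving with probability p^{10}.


K_10 has (10 − 1)!/2 = 181440 labelled Hamiltonian cycles.
For each such Hamiltonian cycle H, let X_H = 1 if all 10 edges of H are present in G. Then P[X_H = 1] = p^{10} = (7/10)^{10} = 282475249/10000000000.
By linearity: E[X] = Σ_H E[X_H] = 181440 · p^{10} = 181440 · 282475249/10000000000 = 160163466183/31250000.
Numerically: E[X] ≈ 5125.2.

E[X] = 181440 · (7/10)^{10} = 160163466183/31250000 ≈ 5125.2.


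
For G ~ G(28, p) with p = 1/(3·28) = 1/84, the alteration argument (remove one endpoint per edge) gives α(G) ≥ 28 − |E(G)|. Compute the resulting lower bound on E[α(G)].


E[|E(G)|] = C(28, 2)·p = 378 · (1/84) = 9/2.
E[α(G)] ≥ n − E[|E(G)|] = 28 − 9/2 = 47/2.
Numerically: ≈ 23.50000.
(This is only a lower bound; the true E[α(G)] may be larger.)

E[α(G)] ≥ 47/2 ≈ 23.50000.


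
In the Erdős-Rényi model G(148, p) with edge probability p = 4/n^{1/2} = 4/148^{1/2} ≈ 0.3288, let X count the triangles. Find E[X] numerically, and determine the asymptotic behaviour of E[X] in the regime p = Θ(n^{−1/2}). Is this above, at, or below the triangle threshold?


Number of potential triangles: C(148, 3) = 529396.
Each occurs with probability p³ ≈ (0.3288)³ ≈ 3.5545727e-02.
By linearity: E[X] = C(148, 3)·p³ ≈ 529396 · 3.5545727e-02 ≈ 18817.76568.
Since α = 1/2 < 1, p = c/n^{1/2} ≫ 1/n is above the triangle threshold p ~ 1/n. Asymptotically E[X] ~ (c³/6)·n^{3(1−α)} = (4³/6)·n^{1.5} → ∞; triangles are abundant w.h.p.

E[X] ≈ 18817.76568; in regime p = Θ(1/n^{1/2}) E[X] diverges (above the triangle threshold p ~ 1/n).


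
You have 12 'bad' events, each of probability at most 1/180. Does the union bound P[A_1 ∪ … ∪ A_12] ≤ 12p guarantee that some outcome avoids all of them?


Union bound: P[∪_{i=1}^{12} A_i] ≤ Σ_i P[A_i] ≤ 12·p = 12·(1/180) = 1/15.
Numerically: 1/15 ≈ 0.066667.
Is 1/15 < 1? YES.
Since P[∪ A_i] ≤ 1/15 < 1, the complement has P[∩ A_i^c] ≥ 1 − 1/15 = 14/15 > 0, so some outcome avoids every A_i.

12·p = 1/15 ≈ 0.066667; existence CERTIFIED by the union bound.


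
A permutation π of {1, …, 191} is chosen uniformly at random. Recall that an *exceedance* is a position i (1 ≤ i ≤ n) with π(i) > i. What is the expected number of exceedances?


Write X = Σ_{i=1}^{191} X_i, where X_i = 1_{π(i) > i}.
For each fixed i, π(i) is uniform over {1, …, 191} (marginal of a uniform permutation), so P[π(i) > i] = (n − i)/n. Summing: Σ_{i=1}^{191} (n − i)/n = (0 + 1 + … + 190)/191 = 191(191 − 1)/(2·191) = (191 − 1)/2.
Hence E[X] = Σ_{i=1}^{191} (191 − i)/191 = 95 ≈ 95.00000.

E[X] = 95 = 95.00000.


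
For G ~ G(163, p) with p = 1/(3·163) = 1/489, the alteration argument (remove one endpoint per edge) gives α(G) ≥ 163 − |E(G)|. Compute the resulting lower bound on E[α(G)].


E[|E(G)|] = C(163, 2)·p = 13203 · (1/489) = 27.
E[α(G)] ≥ n − E[|E(G)|] = 163 − 27 = 136.
Numerically: ≈ 136.0000.
(This is only a lower bound; the true E[α(G)] may be larger.)

E[α(G)] ≥ 136 ≈ 136.0000.


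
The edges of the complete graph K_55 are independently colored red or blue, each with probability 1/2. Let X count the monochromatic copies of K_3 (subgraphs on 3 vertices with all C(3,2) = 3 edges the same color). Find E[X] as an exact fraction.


Let X = Σ_S X_S over the C(55, 3) = 26235 subsets S of size 3, where X_S = 1 if the K_3 on S is monochromatic.
For a fixed S, the K_3 on S has C(3, 2) = 3 edges. P[all 3 edges red] = (1/2)^3, and likewise for blue, so P[monochromatic] = 2·(1/2)^3 = 2^{1 − 3} = 1/4.
By linearity: E[X] = C(55, 3) · 2^{1 − 3} = 26235 · 1/4 = 26235/4.
Numerically: E[X] ≈ 6558.7500.

E[X] = C(55,3)·2^(1−C(3,2)) = 26235/4 ≈ 6558.7500.


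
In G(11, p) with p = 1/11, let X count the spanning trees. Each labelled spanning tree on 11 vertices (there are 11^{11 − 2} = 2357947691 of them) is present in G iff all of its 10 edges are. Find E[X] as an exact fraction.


K_11 has 11^{11 − 2} = 2357947691 labelled spanning trees.
For each such spanning tree H, let X_H = 1 if all 10 edges of H are present in G. Then P[X_H = 1] = p^{10} = (1/11)^{10} = 1/25937424601.
By linearity of expectation: E[X] = Σ_H E[X_H] = 2357947691 · p^{10} = 2357947691 · 1/25937424601 = 1/11.
Numerically: E[X] ≈ 0.0909091.

E[X] = 2357947691 · (1/11)^{10} = 1/11 ≈ 0.0909091.


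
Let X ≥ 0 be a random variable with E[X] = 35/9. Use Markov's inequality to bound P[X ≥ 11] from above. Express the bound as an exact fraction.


μ = E[X] = 35/9, a = 11.
Markov: P[X ≥ 11] ≤ μ/a = (35/9)/11 = 35/99.
Numerically: ≈ 0.3535.
(Since a = 11 > μ = 3.8889, the bound 35/99 is < 1 and informative.)

P[X ≥ 11] ≤ 35/99 ≈ 0.3535.


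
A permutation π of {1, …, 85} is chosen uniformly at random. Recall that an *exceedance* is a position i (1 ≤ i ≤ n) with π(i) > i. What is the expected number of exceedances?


Write X = Σ_{i=1}^{85} X_i, where X_i = 1_{π(i) > i}.
For each fixed i, π(i) is uniform over {1, …, 85} (marginal of a uniform permutation), so P[π(i) > i] = (n − i)/n. Summing: Σ_{i=1}^{85} (n − i)/n = (0 + 1 + … + 84)/85 = 85(85 − 1)/(2·85) = (85 − 1)/2.
Hence E[X] = Σ_{i=1}^{85} (85 − i)/85 = 42 ≈ 42.000000.

E[X] = 42 = 42.000000.


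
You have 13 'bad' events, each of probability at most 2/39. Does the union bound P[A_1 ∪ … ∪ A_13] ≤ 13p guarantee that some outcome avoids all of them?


Union bound: P[∪_{i=1}^{13} A_i] ≤ Σ_i P[A_i] ≤ 13·p = 13·(2/39) = 2/3.
Numerically: 2/3 ≈ 0.66667.
Is 2/3 < 1? YES.
Since P[∪ A_i] ≤ 2/3 < 1, the complement has P[∩ A_i^c] ≥ 1 − 2/3 = 1/3 > 0, so some outcome avoids every A_i.

13·p = 2/3 ≈ 0.66667; existence CERTIFIED by the union bound.


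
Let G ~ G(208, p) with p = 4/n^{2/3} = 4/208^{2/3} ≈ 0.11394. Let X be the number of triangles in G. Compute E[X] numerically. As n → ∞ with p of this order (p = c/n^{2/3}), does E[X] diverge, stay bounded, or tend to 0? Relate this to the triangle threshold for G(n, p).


Number of potential triangles: C(208, 3) = 1478256.
Each occurs with probability p³ ≈ (0.11394)³ ≈ 1.4792899e-03.
By linearity: E[X] = C(208, 3)·p³ ≈ 1478256 · 1.4792899e-03 ≈ 2186.76923.
Since α = 2/3 < 1, p = c/n^{2/3} ≫ 1/n is above the triangle threshold p ~ 1/n. Asymptotically E[X] ~ (c³/6)·n^{3(1−α)} = (4³/6)·n^{1} → ∞; triangles are abundant w.h.p.

E[X] ≈ 2186.76923; in regime p = Θ(1/n^{2/3}) E[X] diverges (above the triangle threshold p ~ 1/n).


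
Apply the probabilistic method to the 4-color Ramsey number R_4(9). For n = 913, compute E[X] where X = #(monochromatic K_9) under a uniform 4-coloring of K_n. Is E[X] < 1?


E[X] = C(913, 9) · 4^{1 − 36} = 1167605542753639808390 · 4^{−35} = 1167605542753639808390/1180591620717411303424.
As a reduced fraction: E[X] = 583802771376819904195/590295810358705651712 ≈ 0.9890004.
Is E[X] < 1? YES.
Since E[X] < 1, there exists a 4-coloring of K_{913} with no monochromatic K_9; hence R_4(9) > 913.

E[X] = 583802771376819904195/590295810358705651712 ≈ 0.9890004; E[X] < 1, so R_4(9) > 913.


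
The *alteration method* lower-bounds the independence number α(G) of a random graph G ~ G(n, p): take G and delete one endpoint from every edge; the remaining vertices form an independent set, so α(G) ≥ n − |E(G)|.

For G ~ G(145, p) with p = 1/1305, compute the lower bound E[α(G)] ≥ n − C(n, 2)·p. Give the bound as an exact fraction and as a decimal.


E[|E(G)|] = C(145, 2)·p = 10440 · (1/1305) = 8.
E[α(G)] ≥ n − E[|E(G)|] = 145 − 8 = 137.
Numerically: ≈ 137.000.
(This is only a lower bound; the true E[α(G)] may be larger.)

E[α(G)] ≥ 137 ≈ 137.000.


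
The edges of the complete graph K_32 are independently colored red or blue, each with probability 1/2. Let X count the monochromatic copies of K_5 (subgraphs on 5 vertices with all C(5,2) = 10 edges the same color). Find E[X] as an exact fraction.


Let X = Σ_S X_S over the C(32, 5) = 201376 subsets S of size 5, where X_S = 1 if the K_5 on S is monochromatic.
For a fixed S, the K_5 on S has C(5, 2) = 10 edges. P[all 10 edges red] = (1/2)^10, and likewise for blue, so P[monochromatic] = 2·(1/2)^10 = 2^{1 − 10} = 1/512.
By linearity of expectation: E[X] = C(32, 5) · 2^{1 − 10} = 201376 · 1/512 = 6293/16.
Numerically: E[X] ≈ 393.31250.

E[X] = C(32,5)·2^(1−C(5,2)) = 6293/16 ≈ 393.31250.


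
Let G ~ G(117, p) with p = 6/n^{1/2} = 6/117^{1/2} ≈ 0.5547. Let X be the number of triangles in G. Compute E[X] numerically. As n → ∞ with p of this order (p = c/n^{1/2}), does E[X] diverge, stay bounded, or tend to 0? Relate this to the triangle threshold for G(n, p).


Number of potential triangles: C(117, 3) = 260130.
Each occurs with probability p³ ≈ (0.5547)³ ≈ 1.70676983e-01.
By linearity: E[X] = C(117, 3)·p³ ≈ 260130 · 1.70676983e-01 ≈ 44398.203706.
Since α = 1/2 < 1, p = c/n^{1/2} ≫ 1/n is above the triangle threshold p ~ 1/n. Asymptotically E[X] ~ (c³/6)·n^{3(1−α)} = (6³/6)·n^{1.5} → ∞; triangles are abundant w.h.p.

E[X] ≈ 44398.203706; in regime p = Θ(1/n^{1/2}) E[X] diverges (above the triangle threshold p ~ 1/n).


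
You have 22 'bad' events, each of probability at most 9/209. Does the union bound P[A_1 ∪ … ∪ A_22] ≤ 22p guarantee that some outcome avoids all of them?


Union bound: P[∪_{i=1}^{22} A_i] ≤ Σ_i P[A_i] ≤ 22·p = 22·(9/209) = 18/19.
Numerically: 18/19 ≈ 0.9473684.
Is 18/19 < 1? YES.
Since P[∪ A_i] ≤ 18/19 < 1, the complement has P[∩ A_i^c] ≥ 1 − 18/19 = 1/19 > 0, so some outcome avoids every A_i.

22·p = 18/19 ≈ 0.9473684; existence CERTIFIED by the union bound.


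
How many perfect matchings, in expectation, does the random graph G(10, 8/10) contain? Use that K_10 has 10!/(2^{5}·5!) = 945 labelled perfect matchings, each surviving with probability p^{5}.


K_10 has 10!/(2^{5}·5!) = 945 labelled perfect matchings.
For each such perfect matching H, let X_H = 1 if all 5 edges of H are present in G. Then P[X_H = 1] = p^{5} = (4/5)^{5} = 1024/3125.
By linearity: E[X] = Σ_H E[X_H] = 945 · p^{5} = 945 · 1024/3125 = 193536/625.
Numerically: E[X] ≈ 309.658.

E[X] = 945 · (4/5)^{5} = 193536/625 ≈ 309.658.


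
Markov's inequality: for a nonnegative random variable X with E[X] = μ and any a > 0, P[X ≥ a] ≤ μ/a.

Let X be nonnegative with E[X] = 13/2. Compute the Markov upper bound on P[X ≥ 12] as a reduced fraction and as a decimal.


μ = E[X] = 13/2, a = 12.
Markov: P[X ≥ 12] ≤ μ/a = (13/2)/12 = 13/24.
Numerically: ≈ 0.542.
(Since a = 12 > μ = 6.500, the bound 13/24 is < 1 and informative.)

P[X ≥ 12] ≤ 13/24 ≈ 0.542.


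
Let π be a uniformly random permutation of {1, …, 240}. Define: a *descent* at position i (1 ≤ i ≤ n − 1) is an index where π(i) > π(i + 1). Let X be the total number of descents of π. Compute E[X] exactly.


Write X = Σ X_I over i = 1, …, 239, with X_I the indicator of one descent.
There are 239 indicators.
For each fixed i, the pair (π(i), π(i+1)) is a uniformly random ordered pair of distinct values from {1, …, 240}; by symmetry P[π(i) > π(i+1)] = 1/2.
By linearity: E[X] = 239 · (1/2) = (240 − 1) · (1/2) = 239/2 ≈ 119.5000.

E[X] = 239/2 = 119.5000.


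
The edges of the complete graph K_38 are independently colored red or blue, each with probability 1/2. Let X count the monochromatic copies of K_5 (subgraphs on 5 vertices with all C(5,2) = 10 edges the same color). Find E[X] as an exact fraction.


Let X = Σ_S X_S over the C(38, 5) = 501942 subsets S of size 5, where X_S = 1 if the K_5 on S is monochromatic.
For a fixed S, the K_5 on S has C(5, 2) = 10 edges. P[all 10 edges red] = (1/2)^10, and likewise for blue, so P[monochromatic] = 2·(1/2)^10 = 2^{1 − 10} = 1/512.
By linearity: E[X] = C(38, 5) · 2^{1 − 10} = 501942 · 1/512 = 250971/256.
Numerically: E[X] ≈ 980.35547.

E[X] = C(38,5)·2^(1−C(5,2)) = 250971/256 ≈ 980.35547.


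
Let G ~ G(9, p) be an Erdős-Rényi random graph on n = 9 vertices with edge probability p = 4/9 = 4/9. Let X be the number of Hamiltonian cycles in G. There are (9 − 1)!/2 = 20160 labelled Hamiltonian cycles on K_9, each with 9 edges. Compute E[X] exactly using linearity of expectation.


K_9 has (9 − 1)!/2 = 20160 labelled Hamiltonian cycles.
For each such Hamiltonian cycle H, let X_H = 1 if all 9 edges of H are present in G. Then P[X_H = 1] = p^{9} = (4/9)^{9} = 262144/387420489.
Summing the indicators: E[X] = Σ_H E[X_H] = 20160 · p^{9} = 20160 · 262144/387420489 = 587202560/43046721.
Numerically: E[X] ≈ 13.641.

E[X] = 20160 · (4/9)^{9} = 587202560/43046721 ≈ 13.641.


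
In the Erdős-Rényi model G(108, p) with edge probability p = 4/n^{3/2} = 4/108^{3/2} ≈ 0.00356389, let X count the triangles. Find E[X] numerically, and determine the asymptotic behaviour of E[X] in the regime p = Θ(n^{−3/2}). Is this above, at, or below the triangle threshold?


Number of potential triangles: C(108, 3) = 204156.
Each occurs with probability p³ ≈ (0.00356389)³ ≈ 4.52660996e-08.
By linearity: E[X] = C(108, 3)·p³ ≈ 204156 · 4.52660996e-08 ≈ 0.009241.
Since α = 3/2 > 1, p = c/n^{3/2} = o(1/n) is below the triangle threshold p ~ 1/n. Asymptotically E[X] ~ (c³/6)·n^{3(1−α)} = (4³/6)·n^{-1.5} → 0, so by Markov's inequality G has no triangles w.h.p.

E[X] ≈ 0.009241; in regime p = Θ(1/n^{3/2}) E[X] tends to 0 (below the triangle threshold p ~ 1/n).


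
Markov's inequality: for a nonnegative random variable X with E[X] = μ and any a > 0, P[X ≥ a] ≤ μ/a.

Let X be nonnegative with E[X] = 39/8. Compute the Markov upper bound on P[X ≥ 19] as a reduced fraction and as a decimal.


μ = E[X] = 39/8, a = 19.
Markov: P[X ≥ 19] ≤ μ/a = (39/8)/19 = 39/152.
Numerically: ≈ 0.256579.
(Since a = 19 > μ = 4.875000, the bound 39/152 is < 1 and informative.)

P[X ≥ 19] ≤ 39/152 ≈ 0.256579.


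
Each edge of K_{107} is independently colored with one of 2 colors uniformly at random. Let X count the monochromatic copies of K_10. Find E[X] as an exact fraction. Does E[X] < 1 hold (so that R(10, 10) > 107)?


E[X] = C(107, 10) · 2^{1 − 45} = 35137373005735 · 2^{−44} = 35137373005735/17592186044416.
As a reduced fraction: E[X] = 35137373005735/17592186044416 ≈ 1.997328.
Is E[X] < 1? NO.
Since E[X] ≥ 1, the first-moment bound is inconclusive at n = 107; it does NOT by itself certify R(10, 10) > 107.

E[X] = 35137373005735/17592186044416 ≈ 1.997328; E[X] ≥ 1; first-moment method inconclusive here.


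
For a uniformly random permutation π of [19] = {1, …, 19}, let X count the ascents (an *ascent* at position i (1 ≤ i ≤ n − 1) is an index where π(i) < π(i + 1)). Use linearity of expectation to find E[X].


Write X = Σ X_I over i = 1, …, 18, with X_I the indicator of one ascent.
There are 18 indicators.
For each fixed i, the pair (π(i), π(i+1)) is a uniformly random ordered pair of distinct values from {1, …, 19}; by symmetry P[π(i) < π(i+1)] = 1/2.
By linearity: E[X] = 18 · (1/2) = (19 − 1) · (1/2) = 9 ≈ 9.000000.

E[X] = 9 = 9.000000.


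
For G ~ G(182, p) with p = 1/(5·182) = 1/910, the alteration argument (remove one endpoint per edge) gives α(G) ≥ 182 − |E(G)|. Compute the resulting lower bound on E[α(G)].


E[|E(G)|] = C(182, 2)·p = 16471 · (1/910) = 181/10.
E[α(G)] ≥ n − E[|E(G)|] = 182 − 181/10 = 1639/10.
Numerically: ≈ 163.90000.
(This is only a lower bound; the true E[α(G)] may be larger.)

E[α(G)] ≥ 1639/10 ≈ 163.90000.


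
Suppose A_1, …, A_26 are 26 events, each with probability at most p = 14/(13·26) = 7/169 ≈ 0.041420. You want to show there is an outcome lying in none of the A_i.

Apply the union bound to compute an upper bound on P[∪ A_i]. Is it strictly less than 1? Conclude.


Union bound: P[∪_{i=1}^{26} A_i] ≤ Σ_i P[A_i] ≤ 26·p = 26·(7/169) = 14/13.
Numerically: 14/13 ≈ 1.076923.
Is 14/13 < 1? NO.
Since the bound 14/13 is ≥ 1, the union bound is uninformative here; it does NOT by itself certify existence.

26·p = 14/13 ≈ 1.076923; existence NOT certified by the union bound.
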